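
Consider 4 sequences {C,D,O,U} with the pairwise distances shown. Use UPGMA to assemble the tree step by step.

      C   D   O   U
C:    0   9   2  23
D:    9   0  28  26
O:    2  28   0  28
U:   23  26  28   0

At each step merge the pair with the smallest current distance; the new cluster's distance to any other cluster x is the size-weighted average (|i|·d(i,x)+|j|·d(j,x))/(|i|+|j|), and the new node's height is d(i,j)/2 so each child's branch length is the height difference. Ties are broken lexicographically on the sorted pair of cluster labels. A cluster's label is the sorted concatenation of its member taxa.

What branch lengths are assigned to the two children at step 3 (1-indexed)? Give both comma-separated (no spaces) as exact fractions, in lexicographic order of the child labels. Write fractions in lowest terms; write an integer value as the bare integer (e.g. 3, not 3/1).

iteration 1: select C,O (d=2); attach at lengths (1, 1); label the merged cluster CO
  updated: d(CO,D)=37/2, d(CO,U)=51/2
iteration 2: select CO,D (d=37/2); attach at lengths (33/4, 37/4); label the merged cluster CDO
  updated: d(CDO,U)=77/3
iteration 3: select CDO,U (d=77/3); attach at lengths (43/12, 77/6); label the merged cluster CDOU
final tree: (((C:1,O:1):33/4,D:37/4):43/12,U:77/6)
total length: 431/12

43/12,77/6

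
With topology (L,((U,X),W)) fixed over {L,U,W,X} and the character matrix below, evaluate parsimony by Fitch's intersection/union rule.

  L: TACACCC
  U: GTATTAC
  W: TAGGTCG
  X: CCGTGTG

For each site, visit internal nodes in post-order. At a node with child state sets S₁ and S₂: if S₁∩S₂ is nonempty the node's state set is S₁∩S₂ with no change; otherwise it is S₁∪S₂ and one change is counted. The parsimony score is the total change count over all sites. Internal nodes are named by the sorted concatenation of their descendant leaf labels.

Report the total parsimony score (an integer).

site 0, node UX: U={G} ∪ X={C} → {C,G} (+1)
site 0, node UWX: UX={C,G} ∪ W={T} → {C,G,T} (+1)
site 0, node LUWX: L={T} ∩ UWX={C,G,T} → {T} (+0)
site 1, node UX: U={T} ∪ X={C} → {C,T} (+1)
site 1, node UWX: UX={C,T} ∪ W={A} → {A,C,T} (+1)
site 1, node LUWX: L={A} ∩ UWX={A,C,T} → {A} (+0)
site 2, node UX: U={A} ∪ X={G} → {A,G} (+1)
site 2, node UWX: UX={A,G} ∩ W={G} → {G} (+0)
site 2, node LUWX: L={C} ∪ UWX={G} → {C,G} (+1)
site 3, node UX: U={T} ∩ X={T} → {T} (+0)
site 3, node UWX: UX={T} ∪ W={G} → {G,T} (+1)
site 3, node LUWX: L={A} ∪ UWX={G,T} → {A,G,T} (+1)
site 4, node UX: U={T} ∪ X={G} → {G,T} (+1)
site 4, node UWX: UX={G,T} ∩ W={T} → {T} (+0)
site 4, node LUWX: L={C} ∪ UWX={T} → {C,T} (+1)
site 5, node UX: U={A} ∪ X={T} → {A,T} (+1)
site 5, node UWX: UX={A,T} ∪ W={C} → {A,C,T} (+1)
site 5, node LUWX: L={C} ∩ UWX={A,C,T} → {C} (+0)
site 6, node UX: U={C} ∪ X={G} → {C,G} (+1)
site 6, node UWX: UX={C,G} ∩ W={G} → {G} (+0)
site 6, node LUWX: L={C} ∪ UWX={G} → {C,G} (+1)
per-site changes: [2, 2, 2, 2, 2, 2, 2]; total = 14

14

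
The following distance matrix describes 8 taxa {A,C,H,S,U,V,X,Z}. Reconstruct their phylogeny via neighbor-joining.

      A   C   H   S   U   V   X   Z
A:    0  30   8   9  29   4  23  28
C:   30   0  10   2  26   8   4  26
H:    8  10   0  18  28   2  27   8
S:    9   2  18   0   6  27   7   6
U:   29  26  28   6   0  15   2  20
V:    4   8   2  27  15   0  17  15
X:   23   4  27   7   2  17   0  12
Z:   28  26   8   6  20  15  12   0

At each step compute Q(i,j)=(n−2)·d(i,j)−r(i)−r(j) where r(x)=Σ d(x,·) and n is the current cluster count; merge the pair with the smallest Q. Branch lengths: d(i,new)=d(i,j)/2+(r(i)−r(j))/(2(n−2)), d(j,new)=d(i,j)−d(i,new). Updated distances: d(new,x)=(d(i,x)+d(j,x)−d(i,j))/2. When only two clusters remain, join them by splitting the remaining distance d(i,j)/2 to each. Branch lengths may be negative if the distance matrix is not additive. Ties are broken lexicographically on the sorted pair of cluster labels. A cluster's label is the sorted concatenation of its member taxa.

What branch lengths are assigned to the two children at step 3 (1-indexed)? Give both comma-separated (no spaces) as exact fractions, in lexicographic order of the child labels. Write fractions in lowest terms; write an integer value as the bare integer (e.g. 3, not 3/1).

5/2,1/2

step 1: merge (U,X) at d=2, Q=-206; branch lengths U→23/6, X→-11/6; new cluster UX
  updated: d(A,UX)=25, d(C,UX)=14, d(H,UX)=53/2, d(S,UX)=11/2, d(UX,V)=15, d(UX,Z)=15
step 2: merge (A,V) at d=4, Q=-155; branch lengths A→53/10, V→-13/10; new cluster AV
  updated: d(AV,C)=17, d(AV,H)=3, d(AV,S)=16, d(AV,UX)=18, d(AV,Z)=39/2
step 3: merge (AV,H) at d=3, Q=-127; branch lengths AV→5/2, H→1/2; new cluster AHV
  updated: d(AHV,C)=12, d(AHV,S)=31/2, d(AHV,UX)=83/4, d(AHV,Z)=49/4
step 4: merge (AHV,Z) at d=49/4, Q=-83; branch lengths AHV→19/3, Z→71/12; new cluster AHVZ
  updated: d(AHVZ,C)=103/8, d(AHVZ,S)=37/8, d(AHVZ,UX)=47/4
step 5: merge (AHVZ,UX) at d=47/4, Q=-37; branch lengths AHVZ→43/8, UX→51/8; new cluster AHUVXZ
  updated: d(AHUVXZ,C)=121/16, d(AHUVXZ,S)=-13/16
step 6: merge (AHUVXZ,C) at d=121/16, Q=-35/4; branch lengths AHUVXZ→19/8, C→83/16; new cluster ACHUVXZ
  updated: d(ACHUVXZ,S)=-51/16
step 7: merge (ACHUVXZ,S) at d=-51/16; branch lengths ACHUVXZ→-51/32, S→-51/32; new cluster ACHSUVXZ
final tree: ((((((A:53/10,V:-13/10):5/2,H:1/2):19/3,Z:71/12):43/8,(U:23/6,X:-11/6):51/8):19/8,C:83/16):-51/32,S:-51/32)
total length: 299/8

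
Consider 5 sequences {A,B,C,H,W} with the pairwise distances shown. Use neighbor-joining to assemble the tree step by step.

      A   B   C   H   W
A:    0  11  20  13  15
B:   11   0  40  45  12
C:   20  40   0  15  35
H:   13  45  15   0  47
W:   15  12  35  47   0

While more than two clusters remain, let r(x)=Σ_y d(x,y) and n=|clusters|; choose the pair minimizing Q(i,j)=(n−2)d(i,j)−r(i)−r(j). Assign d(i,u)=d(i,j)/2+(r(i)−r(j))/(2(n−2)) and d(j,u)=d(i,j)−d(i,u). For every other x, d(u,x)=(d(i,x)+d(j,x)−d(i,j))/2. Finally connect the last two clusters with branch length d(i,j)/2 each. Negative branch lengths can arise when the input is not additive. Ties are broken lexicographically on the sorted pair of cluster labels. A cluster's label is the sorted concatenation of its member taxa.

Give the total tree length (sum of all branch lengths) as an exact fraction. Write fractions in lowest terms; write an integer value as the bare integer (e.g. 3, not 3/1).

393/8

step 1: merge (C,H) at d=15, Q=-185; branch lengths C→35/6, H→55/6; new cluster CH
  updated: d(A,CH)=9, d(B,CH)=35, d(CH,W)=67/2
step 2: merge (A,CH) at d=9, Q=-189/2; branch lengths A→-49/8, CH→121/8; new cluster ACH
  updated: d(ACH,B)=37/2, d(ACH,W)=79/4
step 3: merge (ACH,B) at d=37/2, Q=-201/4; branch lengths ACH→105/8, B→43/8; new cluster ABCH
  updated: d(ABCH,W)=53/8
step 4: merge (ABCH,W) at d=53/8; branch lengths ABCH→53/16, W→53/16; new cluster ABCHW
final tree: (((A:-49/8,(C:35/6,H:55/6):121/8):105/8,B:43/8):53/16,W:53/16)
total length: 393/8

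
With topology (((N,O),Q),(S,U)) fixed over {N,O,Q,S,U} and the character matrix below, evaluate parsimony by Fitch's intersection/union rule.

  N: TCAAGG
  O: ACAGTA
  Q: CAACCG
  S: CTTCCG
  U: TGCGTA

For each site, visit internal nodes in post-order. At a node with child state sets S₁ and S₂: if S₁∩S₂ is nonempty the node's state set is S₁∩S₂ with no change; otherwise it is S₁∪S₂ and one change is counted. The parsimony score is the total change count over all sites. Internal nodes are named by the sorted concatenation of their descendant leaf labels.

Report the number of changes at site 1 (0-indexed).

3

site 0, node NO: N={T} ∪ O={A} → {A,T} (+1)
site 0, node NOQ: NO={A,T} ∪ Q={C} → {A,C,T} (+1)
site 0, node SU: S={C} ∪ U={T} → {C,T} (+1)
site 0, node NOQSU: NOQ={A,C,T} ∩ SU={C,T} → {C,T} (+0)
site 1, node NO: N={C} ∩ O={C} → {C} (+0)
site 1, node NOQ: NO={C} ∪ Q={A} → {A,C} (+1)
site 1, node SU: S={T} ∪ U={G} → {G,T} (+1)
site 1, node NOQSU: NOQ={A,C} ∪ SU={G,T} → {A,C,G,T} (+1)
site 2, node NO: N={A} ∩ O={A} → {A} (+0)
site 2, node NOQ: NO={A} ∩ Q={A} → {A} (+0)
site 2, node SU: S={T} ∪ U={C} → {C,T} (+1)
site 2, node NOQSU: NOQ={A} ∪ SU={C,T} → {A,C,T} (+1)
site 3, node NO: N={A} ∪ O={G} → {A,G} (+1)
site 3, node NOQ: NO={A,G} ∪ Q={C} → {A,C,G} (+1)
site 3, node SU: S={C} ∪ U={G} → {C,G} (+1)
site 3, node NOQSU: NOQ={A,C,G} ∩ SU={C,G} → {C,G} (+0)
site 4, node NO: N={G} ∪ O={T} → {G,T} (+1)
site 4, node NOQ: NO={G,T} ∪ Q={C} → {C,G,T} (+1)
site 4, node SU: S={C} ∪ U={T} → {C,T} (+1)
site 4, node NOQSU: NOQ={C,G,T} ∩ SU={C,T} → {C,T} (+0)
site 5, node NO: N={G} ∪ O={A} → {A,G} (+1)
site 5, node NOQ: NO={A,G} ∩ Q={G} → {G} (+0)
site 5, node SU: S={G} ∪ U={A} → {A,G} (+1)
site 5, node NOQSU: NOQ={G} ∩ SU={A,G} → {G} (+0)
per-site changes: [3, 3, 2, 3, 3, 2]; total = 16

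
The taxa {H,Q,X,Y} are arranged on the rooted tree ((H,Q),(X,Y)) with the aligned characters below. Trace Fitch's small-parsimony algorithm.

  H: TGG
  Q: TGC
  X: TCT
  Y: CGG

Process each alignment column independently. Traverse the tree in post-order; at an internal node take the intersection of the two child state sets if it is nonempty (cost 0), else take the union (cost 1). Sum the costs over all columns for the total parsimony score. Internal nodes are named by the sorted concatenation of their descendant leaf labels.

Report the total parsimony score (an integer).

site 0, node HQ: H={T} ∩ Q={T} → {T} (+0)
site 0, node XY: X={T} ∪ Y={C} → {C,T} (+1)
site 0, node HQXY: HQ={T} ∩ XY={C,T} → {T} (+0)
site 1, node HQ: H={G} ∩ Q={G} → {G} (+0)
site 1, node XY: X={C} ∪ Y={G} → {C,G} (+1)
site 1, node HQXY: HQ={G} ∩ XY={C,G} → {G} (+0)
site 2, node HQ: H={G} ∪ Q={C} → {C,G} (+1)
site 2, node XY: X={T} ∪ Y={G} → {G,T} (+1)
site 2, node HQXY: HQ={C,G} ∩ XY={G,T} → {G} (+0)
per-site changes: [1, 1, 2]; total = 4

4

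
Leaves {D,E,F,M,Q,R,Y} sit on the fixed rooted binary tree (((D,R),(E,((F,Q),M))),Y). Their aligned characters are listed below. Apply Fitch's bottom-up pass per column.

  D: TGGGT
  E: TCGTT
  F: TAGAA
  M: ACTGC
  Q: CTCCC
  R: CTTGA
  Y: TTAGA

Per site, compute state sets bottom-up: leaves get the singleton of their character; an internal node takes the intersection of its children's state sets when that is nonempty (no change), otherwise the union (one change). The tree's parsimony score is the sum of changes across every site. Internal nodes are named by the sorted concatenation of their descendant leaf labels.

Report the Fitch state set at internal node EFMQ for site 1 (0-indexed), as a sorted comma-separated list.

C

DR@0: {T} ∪ {C} = {C,T} (union, +1)
FQ@0: {T} ∪ {C} = {C,T} (union, +1)
FMQ@0: {C,T} ∪ {A} = {A,C,T} (union, +1)
EFMQ@0: {T} ∩ {A,C,T} = {T} (intersection, +0)
DEFMQR@0: {C,T} ∩ {T} = {T} (intersection, +0)
DEFMQRY@0: {T} ∩ {T} = {T} (intersection, +0)
DR@1: {G} ∪ {T} = {G,T} (union, +1)
FQ@1: {A} ∪ {T} = {A,T} (union, +1)
FMQ@1: {A,T} ∪ {C} = {A,C,T} (union, +1)
EFMQ@1: {C} ∩ {A,C,T} = {C} (intersection, +0)
DEFMQR@1: {G,T} ∪ {C} = {C,G,T} (union, +1)
DEFMQRY@1: {C,G,T} ∩ {T} = {T} (intersection, +0)
DR@2: {G} ∪ {T} = {G,T} (union, +1)
FQ@2: {G} ∪ {C} = {C,G} (union, +1)
FMQ@2: {C,G} ∪ {T} = {C,G,T} (union, +1)
EFMQ@2: {G} ∩ {C,G,T} = {G} (intersection, +0)
DEFMQR@2: {G,T} ∩ {G} = {G} (intersection, +0)
DEFMQRY@2: {G} ∪ {A} = {A,G} (union, +1)
DR@3: {G} ∩ {G} = {G} (intersection, +0)
FQ@3: {A} ∪ {C} = {A,C} (union, +1)
FMQ@3: {A,C} ∪ {G} = {A,C,G} (union, +1)
EFMQ@3: {T} ∪ {A,C,G} = {A,C,G,T} (union, +1)
DEFMQR@3: {G} ∩ {A,C,G,T} = {G} (intersection, +0)
DEFMQRY@3: {G} ∩ {G} = {G} (intersection, +0)
DR@4: {T} ∪ {A} = {A,T} (union, +1)
FQ@4: {A} ∪ {C} = {A,C} (union, +1)
FMQ@4: {A,C} ∩ {C} = {C} (intersection, +0)
EFMQ@4: {T} ∪ {C} = {C,T} (union, +1)
DEFMQR@4: {A,T} ∩ {C,T} = {T} (intersection, +0)
DEFMQRY@4: {T} ∪ {A} = {A,T} (union, +1)
per-site changes: [3, 4, 4, 3, 4]; total = 18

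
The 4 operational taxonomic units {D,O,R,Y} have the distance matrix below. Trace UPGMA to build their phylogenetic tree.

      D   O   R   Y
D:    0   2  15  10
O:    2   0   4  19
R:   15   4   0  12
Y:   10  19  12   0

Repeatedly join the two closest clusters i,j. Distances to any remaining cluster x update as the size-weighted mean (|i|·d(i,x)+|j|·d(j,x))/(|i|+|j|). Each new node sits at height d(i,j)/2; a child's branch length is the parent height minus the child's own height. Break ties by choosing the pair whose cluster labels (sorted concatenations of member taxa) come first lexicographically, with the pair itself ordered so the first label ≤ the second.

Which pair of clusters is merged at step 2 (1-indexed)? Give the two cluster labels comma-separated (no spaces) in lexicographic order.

iteration 1: select D,O (d=2); attach at lengths (1, 1); label the merged cluster DO
  updated: d(DO,R)=19/2, d(DO,Y)=29/2
iteration 2: select DO,R (d=19/2); attach at lengths (15/4, 19/4); label the merged cluster DOR
  updated: d(DOR,Y)=41/3
iteration 3: select DOR,Y (d=41/3); attach at lengths (25/12, 41/6); label the merged cluster DORY
final tree: (((D:1,O:1):15/4,R:19/4):25/12,Y:41/6)
total length: 233/12

DO,R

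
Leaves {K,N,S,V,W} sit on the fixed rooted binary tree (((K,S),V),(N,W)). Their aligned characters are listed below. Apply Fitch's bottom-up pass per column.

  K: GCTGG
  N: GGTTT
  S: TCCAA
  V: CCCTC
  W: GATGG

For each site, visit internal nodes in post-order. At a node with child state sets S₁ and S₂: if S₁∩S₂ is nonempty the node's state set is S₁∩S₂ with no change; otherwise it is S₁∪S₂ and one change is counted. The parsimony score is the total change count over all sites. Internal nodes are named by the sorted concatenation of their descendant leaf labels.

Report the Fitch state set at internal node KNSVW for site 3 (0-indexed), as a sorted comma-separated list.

G,T

KS@0: {G} ∪ {T} = {G,T} (union, +1)
KSV@0: {G,T} ∪ {C} = {C,G,T} (union, +1)
NW@0: {G} ∩ {G} = {G} (intersection, +0)
KNSVW@0: {C,G,T} ∩ {G} = {G} (intersection, +0)
KS@1: {C} ∩ {C} = {C} (intersection, +0)
KSV@1: {C} ∩ {C} = {C} (intersection, +0)
NW@1: {G} ∪ {A} = {A,G} (union, +1)
KNSVW@1: {C} ∪ {A,G} = {A,C,G} (union, +1)
KS@2: {T} ∪ {C} = {C,T} (union, +1)
KSV@2: {C,T} ∩ {C} = {C} (intersection, +0)
NW@2: {T} ∩ {T} = {T} (intersection, +0)
KNSVW@2: {C} ∪ {T} = {C,T} (union, +1)
KS@3: {G} ∪ {A} = {A,G} (union, +1)
KSV@3: {A,G} ∪ {T} = {A,G,T} (union, +1)
NW@3: {T} ∪ {G} = {G,T} (union, +1)
KNSVW@3: {A,G,T} ∩ {G,T} = {G,T} (intersection, +0)
KS@4: {G} ∪ {A} = {A,G} (union, +1)
KSV@4: {A,G} ∪ {C} = {A,C,G} (union, +1)
NW@4: {T} ∪ {G} = {G,T} (union, +1)
KNSVW@4: {A,C,G} ∩ {G,T} = {G} (intersection, +0)
per-site changes: [2, 2, 2, 3, 3]; total = 12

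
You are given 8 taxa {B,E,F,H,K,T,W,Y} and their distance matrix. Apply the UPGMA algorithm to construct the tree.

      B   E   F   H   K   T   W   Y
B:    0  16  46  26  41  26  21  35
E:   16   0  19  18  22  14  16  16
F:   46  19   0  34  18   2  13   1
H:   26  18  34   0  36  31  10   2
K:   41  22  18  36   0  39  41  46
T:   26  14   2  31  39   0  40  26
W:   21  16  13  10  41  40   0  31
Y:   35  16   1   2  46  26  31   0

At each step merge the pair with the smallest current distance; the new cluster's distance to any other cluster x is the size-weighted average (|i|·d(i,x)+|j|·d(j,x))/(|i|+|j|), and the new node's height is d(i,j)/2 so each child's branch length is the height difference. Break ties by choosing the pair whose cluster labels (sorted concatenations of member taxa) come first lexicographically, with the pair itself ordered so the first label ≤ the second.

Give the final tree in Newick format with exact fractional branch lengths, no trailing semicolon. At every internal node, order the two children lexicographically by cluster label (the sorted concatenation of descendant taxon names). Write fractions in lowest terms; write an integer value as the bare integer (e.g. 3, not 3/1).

((B:85/6,(((E:7,T:7):7/8,(F:1/2,Y:1/2):59/8):59/16,(H:5,W:5):105/16):125/48):67/21,K:243/14)

1. join F+Y (d=1) ⇒ FY; edges |F|=1/2, |Y|=1/2
  updated: d(B,FY)=81/2, d(E,FY)=35/2, d(FY,H)=18, d(FY,K)=32, d(FY,T)=14, d(FY,W)=22
2. join H+W (d=10) ⇒ HW; edges |H|=5, |W|=5
  updated: d(B,HW)=47/2, d(E,HW)=17, d(FY,HW)=20, d(HW,K)=77/2, d(HW,T)=71/2
3. join E+T (d=14) ⇒ ET; edges |E|=7, |T|=7
  updated: d(B,ET)=21, d(ET,FY)=63/4, d(ET,HW)=105/4, d(ET,K)=61/2
4. join ET+FY (d=63/4) ⇒ EFTY; edges |ET|=7/8, |FY|=59/8
  updated: d(B,EFTY)=123/4, d(EFTY,HW)=185/8, d(EFTY,K)=125/4
5. join EFTY+HW (d=185/8) ⇒ EFHTWY; edges |EFTY|=59/16, |HW|=105/16
  updated: d(B,EFHTWY)=85/3, d(EFHTWY,K)=101/3
6. join B+EFHTWY (d=85/3) ⇒ BEFHTWY; edges |B|=85/6, |EFHTWY|=125/48
  updated: d(BEFHTWY,K)=243/7
7. join BEFHTWY+K (d=243/7) ⇒ BEFHKTWY; edges |BEFHTWY|=67/21, |K|=243/14
final tree: ((B:85/6,(((E:7,T:7):7/8,(F:1/2,Y:1/2):59/8):59/16,(H:5,W:5):105/16):125/48):67/21,K:243/14)
total length: 27155/336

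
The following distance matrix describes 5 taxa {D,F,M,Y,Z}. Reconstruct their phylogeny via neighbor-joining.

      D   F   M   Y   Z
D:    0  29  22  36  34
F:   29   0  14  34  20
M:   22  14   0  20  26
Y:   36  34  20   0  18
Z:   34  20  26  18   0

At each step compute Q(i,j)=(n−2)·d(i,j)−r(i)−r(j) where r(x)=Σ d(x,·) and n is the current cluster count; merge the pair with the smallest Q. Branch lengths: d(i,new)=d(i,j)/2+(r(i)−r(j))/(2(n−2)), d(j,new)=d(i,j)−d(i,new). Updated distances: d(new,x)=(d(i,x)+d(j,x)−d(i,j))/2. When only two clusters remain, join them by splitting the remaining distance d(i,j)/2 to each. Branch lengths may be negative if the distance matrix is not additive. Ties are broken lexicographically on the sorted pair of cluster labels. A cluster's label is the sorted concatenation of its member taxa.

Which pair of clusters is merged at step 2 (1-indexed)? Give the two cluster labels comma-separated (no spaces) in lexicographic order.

1. join Y+Z (d=18, Q=-152) ⇒ YZ; edges |Y|=32/3, |Z|=22/3
  updated: d(D,YZ)=26, d(F,YZ)=18, d(M,YZ)=14
2. join D+M (d=22, Q=-83) ⇒ DM; edges |D|=71/4, |M|=17/4
  updated: d(DM,F)=21/2, d(DM,YZ)=9
3. join DM+F (d=21/2, Q=-75/2) ⇒ DFM; edges |DM|=3/4, |F|=39/4
  updated: d(DFM,YZ)=33/4
4. join DFM+YZ (d=33/4) ⇒ DFMYZ; edges |DFM|=33/8, |YZ|=33/8
final tree: (((D:71/4,M:17/4):3/4,F:39/4):33/8,(Y:32/3,Z:22/3):33/8)
total length: 235/4

D,M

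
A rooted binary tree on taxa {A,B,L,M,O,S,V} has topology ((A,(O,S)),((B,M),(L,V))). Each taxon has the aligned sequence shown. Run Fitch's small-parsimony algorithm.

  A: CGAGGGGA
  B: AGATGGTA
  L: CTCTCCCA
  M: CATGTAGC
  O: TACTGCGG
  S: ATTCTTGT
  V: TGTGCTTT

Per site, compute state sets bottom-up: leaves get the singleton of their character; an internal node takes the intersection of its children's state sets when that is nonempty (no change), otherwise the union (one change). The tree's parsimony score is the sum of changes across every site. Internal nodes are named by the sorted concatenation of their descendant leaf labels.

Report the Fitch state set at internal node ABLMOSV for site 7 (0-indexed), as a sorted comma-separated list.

[col 0] OS: children O:{T}, S:{A} ∪→ {A,T}; cost 1
[col 0] AOS: children A:{C}, OS:{A,T} ∪→ {A,C,T}; cost 1
[col 0] BM: children B:{A}, M:{C} ∪→ {A,C}; cost 1
[col 0] LV: children L:{C}, V:{T} ∪→ {C,T}; cost 1
[col 0] BLMV: children BM:{A,C}, LV:{C,T} ∩→ {C}; cost 0
[col 0] ABLMOSV: children AOS:{A,C,T}, BLMV:{C} ∩→ {C}; cost 0
[col 1] OS: children O:{A}, S:{T} ∪→ {A,T}; cost 1
[col 1] AOS: children A:{G}, OS:{A,T} ∪→ {A,G,T}; cost 1
[col 1] BM: children B:{G}, M:{A} ∪→ {A,G}; cost 1
[col 1] LV: children L:{T}, V:{G} ∪→ {G,T}; cost 1
[col 1] BLMV: children BM:{A,G}, LV:{G,T} ∩→ {G}; cost 0
[col 1] ABLMOSV: children AOS:{A,G,T}, BLMV:{G} ∩→ {G}; cost 0
[col 2] OS: children O:{C}, S:{T} ∪→ {C,T}; cost 1
[col 2] AOS: children A:{A}, OS:{C,T} ∪→ {A,C,T}; cost 1
[col 2] BM: children B:{A}, M:{T} ∪→ {A,T}; cost 1
[col 2] LV: children L:{C}, V:{T} ∪→ {C,T}; cost 1
[col 2] BLMV: children BM:{A,T}, LV:{C,T} ∩→ {T}; cost 0
[col 2] ABLMOSV: children AOS:{A,C,T}, BLMV:{T} ∩→ {T}; cost 0
[col 3] OS: children O:{T}, S:{C} ∪→ {C,T}; cost 1
[col 3] AOS: children A:{G}, OS:{C,T} ∪→ {C,G,T}; cost 1
[col 3] BM: children B:{T}, M:{G} ∪→ {G,T}; cost 1
[col 3] LV: children L:{T}, V:{G} ∪→ {G,T}; cost 1
[col 3] BLMV: children BM:{G,T}, LV:{G,T} ∩→ {G,T}; cost 0
[col 3] ABLMOSV: children AOS:{C,G,T}, BLMV:{G,T} ∩→ {G,T}; cost 0
[col 4] OS: children O:{G}, S:{T} ∪→ {G,T}; cost 1
[col 4] AOS: children A:{G}, OS:{G,T} ∩→ {G}; cost 0
[col 4] BM: children B:{G}, M:{T} ∪→ {G,T}; cost 1
[col 4] LV: children L:{C}, V:{C} ∩→ {C}; cost 0
[col 4] BLMV: children BM:{G,T}, LV:{C} ∪→ {C,G,T}; cost 1
[col 4] ABLMOSV: children AOS:{G}, BLMV:{C,G,T} ∩→ {G}; cost 0
[col 5] OS: children O:{C}, S:{T} ∪→ {C,T}; cost 1
[col 5] AOS: children A:{G}, OS:{C,T} ∪→ {C,G,T}; cost 1
[col 5] BM: children B:{G}, M:{A} ∪→ {A,G}; cost 1
[col 5] LV: children L:{C}, V:{T} ∪→ {C,T}; cost 1
[col 5] BLMV: children BM:{A,G}, LV:{C,T} ∪→ {A,C,G,T}; cost 1
[col 5] ABLMOSV: children AOS:{C,G,T}, BLMV:{A,C,G,T} ∩→ {C,G,T}; cost 0
[col 6] OS: children O:{G}, S:{G} ∩→ {G}; cost 0
[col 6] AOS: children A:{G}, OS:{G} ∩→ {G}; cost 0
[col 6] BM: children B:{T}, M:{G} ∪→ {G,T}; cost 1
[col 6] LV: children L:{C}, V:{T} ∪→ {C,T}; cost 1
[col 6] BLMV: children BM:{G,T}, LV:{C,T} ∩→ {T}; cost 0
[col 6] ABLMOSV: children AOS:{G}, BLMV:{T} ∪→ {G,T}; cost 1
[col 7] OS: children O:{G}, S:{T} ∪→ {G,T}; cost 1
[col 7] AOS: children A:{A}, OS:{G,T} ∪→ {A,G,T}; cost 1
[col 7] BM: children B:{A}, M:{C} ∪→ {A,C}; cost 1
[col 7] LV: children L:{A}, V:{T} ∪→ {A,T}; cost 1
[col 7] BLMV: children BM:{A,C}, LV:{A,T} ∩→ {A}; cost 0
[col 7] ABLMOSV: children AOS:{A,G,T}, BLMV:{A} ∩→ {A}; cost 0
per-site changes: [4, 4, 4, 4, 3, 5, 3, 4]; total = 31

A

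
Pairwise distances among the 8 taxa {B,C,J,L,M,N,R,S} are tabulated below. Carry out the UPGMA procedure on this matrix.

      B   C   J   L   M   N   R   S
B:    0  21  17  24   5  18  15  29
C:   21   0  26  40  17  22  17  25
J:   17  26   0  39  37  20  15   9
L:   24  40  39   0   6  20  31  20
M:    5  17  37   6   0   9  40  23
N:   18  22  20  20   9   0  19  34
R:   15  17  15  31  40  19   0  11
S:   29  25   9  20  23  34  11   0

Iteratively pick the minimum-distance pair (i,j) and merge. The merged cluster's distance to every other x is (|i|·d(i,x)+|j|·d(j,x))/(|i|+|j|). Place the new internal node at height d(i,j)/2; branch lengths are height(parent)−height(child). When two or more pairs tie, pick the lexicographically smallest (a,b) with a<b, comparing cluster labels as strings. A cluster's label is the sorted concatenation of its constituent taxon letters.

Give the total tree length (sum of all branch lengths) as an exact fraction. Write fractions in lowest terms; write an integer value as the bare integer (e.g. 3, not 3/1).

797/12

1. join B+M (d=5) ⇒ BM; edges |B|=5/2, |M|=5/2
  updated: d(BM,C)=19, d(BM,J)=27, d(BM,L)=15, d(BM,N)=27/2, d(BM,R)=55/2, d(BM,S)=26
2. join J+S (d=9) ⇒ JS; edges |J|=9/2, |S|=9/2
  updated: d(BM,JS)=53/2, d(C,JS)=51/2, d(JS,L)=59/2, d(JS,N)=27, d(JS,R)=13
3. join JS+R (d=13) ⇒ JRS; edges |JS|=2, |R|=13/2
  updated: d(BM,JRS)=161/6, d(C,JRS)=68/3, d(JRS,L)=30, d(JRS,N)=73/3
4. join BM+N (d=27/2) ⇒ BMN; edges |BM|=17/4, |N|=27/4
  updated: d(BMN,C)=20, d(BMN,JRS)=26, d(BMN,L)=50/3
5. join BMN+L (d=50/3) ⇒ BLMN; edges |BMN|=19/12, |L|=25/3
  updated: d(BLMN,C)=25, d(BLMN,JRS)=27
6. join C+JRS (d=68/3) ⇒ CJRS; edges |C|=34/3, |JRS|=29/6
  updated: d(BLMN,CJRS)=53/2
7. join BLMN+CJRS (d=53/2) ⇒ BCJLMNRS; edges |BLMN|=59/12, |CJRS|=23/12
final tree: ((((B:5/2,M:5/2):17/4,N:27/4):19/12,L:25/3):59/12,(C:34/3,((J:9/2,S:9/2):2,R:13/2):29/6):23/12)
total length: 797/12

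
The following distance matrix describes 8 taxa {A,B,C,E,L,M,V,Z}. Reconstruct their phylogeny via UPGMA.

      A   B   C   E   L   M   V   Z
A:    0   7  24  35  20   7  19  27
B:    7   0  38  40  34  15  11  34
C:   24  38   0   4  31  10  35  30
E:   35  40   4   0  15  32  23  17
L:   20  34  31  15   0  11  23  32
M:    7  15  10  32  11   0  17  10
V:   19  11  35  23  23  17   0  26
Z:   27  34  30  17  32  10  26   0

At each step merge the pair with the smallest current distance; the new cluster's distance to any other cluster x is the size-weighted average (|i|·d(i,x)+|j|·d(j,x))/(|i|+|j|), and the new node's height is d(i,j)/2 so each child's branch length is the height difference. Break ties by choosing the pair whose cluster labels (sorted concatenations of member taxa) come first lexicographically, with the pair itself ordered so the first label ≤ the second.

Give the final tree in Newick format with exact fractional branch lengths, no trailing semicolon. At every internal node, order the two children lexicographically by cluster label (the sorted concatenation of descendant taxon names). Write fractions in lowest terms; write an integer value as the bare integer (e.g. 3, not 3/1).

((((A:7/2,B:7/2):4,V:15/2):3,(M:5,Z:5):11/2):89/30,((C:2,E:2):19/2,L:23/2):59/30)

1. join C+E (d=4) ⇒ CE; edges |C|=2, |E|=2
  updated: d(A,CE)=59/2, d(B,CE)=39, d(CE,L)=23, d(CE,M)=21, d(CE,V)=29, d(CE,Z)=47/2
2. join A+B (d=7) ⇒ AB; edges |A|=7/2, |B|=7/2
  updated: d(AB,CE)=137/4, d(AB,L)=27, d(AB,M)=11, d(AB,V)=15, d(AB,Z)=61/2
3. join M+Z (d=10) ⇒ MZ; edges |M|=5, |Z|=5
  updated: d(AB,MZ)=83/4, d(CE,MZ)=89/4, d(L,MZ)=43/2, d(MZ,V)=43/2
4. join AB+V (d=15) ⇒ ABV; edges |AB|=4, |V|=15/2
  updated: d(ABV,CE)=65/2, d(ABV,L)=77/3, d(ABV,MZ)=21
5. join ABV+MZ (d=21) ⇒ ABMVZ; edges |ABV|=3, |MZ|=11/2
  updated: d(ABMVZ,CE)=142/5, d(ABMVZ,L)=24
6. join CE+L (d=23) ⇒ CEL; edges |CE|=19/2, |L|=23/2
  updated: d(ABMVZ,CEL)=404/15
7. join ABMVZ+CEL (d=404/15) ⇒ ABCELMVZ; edges |ABMVZ|=89/30, |CEL|=59/30
final tree: ((((A:7/2,B:7/2):4,V:15/2):3,(M:5,Z:5):11/2):89/30,((C:2,E:2):19/2,L:23/2):59/30)
total length: 1004/15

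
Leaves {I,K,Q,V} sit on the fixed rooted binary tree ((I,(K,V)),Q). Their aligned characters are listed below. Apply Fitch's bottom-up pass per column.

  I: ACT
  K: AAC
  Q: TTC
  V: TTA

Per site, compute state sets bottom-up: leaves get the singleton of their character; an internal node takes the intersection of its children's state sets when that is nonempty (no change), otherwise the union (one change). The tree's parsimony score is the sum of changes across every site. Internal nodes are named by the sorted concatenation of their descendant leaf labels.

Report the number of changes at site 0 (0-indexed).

2

site 0, node KV: K={A} ∪ V={T} → {A,T} (+1)
site 0, node IKV: I={A} ∩ KV={A,T} → {A} (+0)
site 0, node IKQV: IKV={A} ∪ Q={T} → {A,T} (+1)
site 1, node KV: K={A} ∪ V={T} → {A,T} (+1)
site 1, node IKV: I={C} ∪ KV={A,T} → {A,C,T} (+1)
site 1, node IKQV: IKV={A,C,T} ∩ Q={T} → {T} (+0)
site 2, node KV: K={C} ∪ V={A} → {A,C} (+1)
site 2, node IKV: I={T} ∪ KV={A,C} → {A,C,T} (+1)
site 2, node IKQV: IKV={A,C,T} ∩ Q={C} → {C} (+0)
per-site changes: [2, 2, 2]; total = 6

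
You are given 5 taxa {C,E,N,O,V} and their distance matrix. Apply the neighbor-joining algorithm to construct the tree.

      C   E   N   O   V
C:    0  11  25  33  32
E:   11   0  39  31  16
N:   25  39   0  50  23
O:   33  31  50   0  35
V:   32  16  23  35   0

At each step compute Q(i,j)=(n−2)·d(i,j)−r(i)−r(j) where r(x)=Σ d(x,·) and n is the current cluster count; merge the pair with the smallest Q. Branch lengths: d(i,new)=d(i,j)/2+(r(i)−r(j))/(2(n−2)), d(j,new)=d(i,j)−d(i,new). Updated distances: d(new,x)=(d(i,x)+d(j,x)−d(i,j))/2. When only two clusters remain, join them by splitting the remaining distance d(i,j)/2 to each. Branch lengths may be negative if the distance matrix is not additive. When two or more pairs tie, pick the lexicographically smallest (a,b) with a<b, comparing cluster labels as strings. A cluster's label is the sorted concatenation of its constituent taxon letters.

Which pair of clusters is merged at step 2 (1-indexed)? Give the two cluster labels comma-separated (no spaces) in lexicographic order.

step 1: merge (N,V) at d=23, Q=-174; branch lengths N→50/3, V→19/3; new cluster NV
  updated: d(C,NV)=17, d(E,NV)=16, d(NV,O)=31
step 2: merge (C,E) at d=11, Q=-97; branch lengths C→25/4, E→19/4; new cluster CE
  updated: d(CE,NV)=11, d(CE,O)=53/2
step 3: merge (CE,NV) at d=11, Q=-137/2; branch lengths CE→13/4, NV→31/4; new cluster CENV
  updated: d(CENV,O)=93/4
step 4: merge (CENV,O) at d=93/4; branch lengths CENV→93/8, O→93/8; new cluster CENOV
final tree: (((C:25/4,E:19/4):13/4,(N:50/3,V:19/3):31/4):93/8,O:93/8)
total length: 273/4

C,E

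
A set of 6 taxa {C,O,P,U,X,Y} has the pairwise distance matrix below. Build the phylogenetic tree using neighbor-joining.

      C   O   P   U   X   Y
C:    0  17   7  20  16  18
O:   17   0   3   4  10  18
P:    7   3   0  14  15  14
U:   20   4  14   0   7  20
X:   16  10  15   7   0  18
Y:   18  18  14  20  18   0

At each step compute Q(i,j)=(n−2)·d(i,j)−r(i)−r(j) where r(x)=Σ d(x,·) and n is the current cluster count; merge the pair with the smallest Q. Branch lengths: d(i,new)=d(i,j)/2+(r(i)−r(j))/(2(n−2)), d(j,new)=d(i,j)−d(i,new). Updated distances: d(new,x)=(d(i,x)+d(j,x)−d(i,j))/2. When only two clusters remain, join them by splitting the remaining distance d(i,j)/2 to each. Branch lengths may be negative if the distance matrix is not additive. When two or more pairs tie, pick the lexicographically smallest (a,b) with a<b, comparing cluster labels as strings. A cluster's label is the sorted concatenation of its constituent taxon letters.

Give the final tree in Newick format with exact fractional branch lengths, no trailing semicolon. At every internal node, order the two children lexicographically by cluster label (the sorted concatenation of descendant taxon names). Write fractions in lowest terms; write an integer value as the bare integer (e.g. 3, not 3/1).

step 1: merge (C,P) at d=7, Q=-103; branch lengths C→53/8, P→3/8; new cluster CP
  updated: d(CP,O)=13/2, d(CP,U)=27/2, d(CP,X)=12, d(CP,Y)=25/2
step 2: merge (CP,Y) at d=25/2, Q=-151/2; branch lengths CP→9/4, Y→41/4; new cluster CPY
  updated: d(CPY,O)=6, d(CPY,U)=21/2, d(CPY,X)=35/4
step 3: merge (CPY,X) at d=35/4, Q=-67/2; branch lengths CPY→17/4, X→9/2; new cluster CPXY
  updated: d(CPXY,O)=29/8, d(CPXY,U)=35/8
step 4: merge (CPXY,O) at d=29/8, Q=-12; branch lengths CPXY→2, O→13/8; new cluster COPXY
  updated: d(COPXY,U)=19/8
step 5: merge (COPXY,U) at d=19/8; branch lengths COPXY→19/16, U→19/16; new cluster COPUXY
final tree: (((((C:53/8,P:3/8):9/4,Y:41/4):17/4,X:9/2):2,O:13/8):19/16,U:19/16)
total length: 137/4

(((((C:53/8,P:3/8):9/4,Y:41/4):17/4,X:9/2):2,O:13/8):19/16,U:19/16)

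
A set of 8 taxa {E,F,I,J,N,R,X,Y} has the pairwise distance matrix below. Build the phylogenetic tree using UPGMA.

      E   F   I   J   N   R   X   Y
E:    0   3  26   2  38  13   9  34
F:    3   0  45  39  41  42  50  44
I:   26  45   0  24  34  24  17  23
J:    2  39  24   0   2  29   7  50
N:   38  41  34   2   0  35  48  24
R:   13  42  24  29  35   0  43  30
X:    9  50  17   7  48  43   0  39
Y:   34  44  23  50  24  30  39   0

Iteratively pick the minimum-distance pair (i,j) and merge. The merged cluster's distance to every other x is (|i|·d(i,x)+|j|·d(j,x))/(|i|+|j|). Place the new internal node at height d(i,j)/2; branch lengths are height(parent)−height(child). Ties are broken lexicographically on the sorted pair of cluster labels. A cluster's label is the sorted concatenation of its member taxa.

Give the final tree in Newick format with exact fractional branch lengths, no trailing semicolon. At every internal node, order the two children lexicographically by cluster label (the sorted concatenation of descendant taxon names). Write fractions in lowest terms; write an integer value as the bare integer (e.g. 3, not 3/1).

1. join E+J (d=2) ⇒ EJ; edges |E|=1, |J|=1
  updated: d(EJ,F)=21, d(EJ,I)=25, d(EJ,N)=20, d(EJ,R)=21, d(EJ,X)=8, d(EJ,Y)=42
2. join EJ+X (d=8) ⇒ EJX; edges |EJ|=3, |X|=4
  updated: d(EJX,F)=92/3, d(EJX,I)=67/3, d(EJX,N)=88/3, d(EJX,R)=85/3, d(EJX,Y)=41
3. join EJX+I (d=67/3) ⇒ EIJX; edges |EJX|=43/6, |I|=67/6
  updated: d(EIJX,F)=137/4, d(EIJX,N)=61/2, d(EIJX,R)=109/4, d(EIJX,Y)=73/2
4. join N+Y (d=24) ⇒ NY; edges |N|=12, |Y|=12
  updated: d(EIJX,NY)=67/2, d(F,NY)=85/2, d(NY,R)=65/2
5. join EIJX+R (d=109/4) ⇒ EIJRX; edges |EIJX|=59/24, |R|=109/8
  updated: d(EIJRX,F)=179/5, d(EIJRX,NY)=333/10
6. join EIJRX+NY (d=333/10) ⇒ EIJNRXY; edges |EIJRX|=121/40, |NY|=93/20
  updated: d(EIJNRXY,F)=264/7
7. join EIJNRXY+F (d=264/7) ⇒ EFIJNRXY; edges |EIJNRXY|=309/140, |F|=132/7
final tree: ((((((E:1,J:1):3,X:4):43/6,I:67/6):59/24,R:109/8):121/40,(N:12,Y:12):93/20):309/140,F:132/7)
total length: 80771/840

((((((E:1,J:1):3,X:4):43/6,I:67/6):59/24,R:109/8):121/40,(N:12,Y:12):93/20):309/140,F:132/7)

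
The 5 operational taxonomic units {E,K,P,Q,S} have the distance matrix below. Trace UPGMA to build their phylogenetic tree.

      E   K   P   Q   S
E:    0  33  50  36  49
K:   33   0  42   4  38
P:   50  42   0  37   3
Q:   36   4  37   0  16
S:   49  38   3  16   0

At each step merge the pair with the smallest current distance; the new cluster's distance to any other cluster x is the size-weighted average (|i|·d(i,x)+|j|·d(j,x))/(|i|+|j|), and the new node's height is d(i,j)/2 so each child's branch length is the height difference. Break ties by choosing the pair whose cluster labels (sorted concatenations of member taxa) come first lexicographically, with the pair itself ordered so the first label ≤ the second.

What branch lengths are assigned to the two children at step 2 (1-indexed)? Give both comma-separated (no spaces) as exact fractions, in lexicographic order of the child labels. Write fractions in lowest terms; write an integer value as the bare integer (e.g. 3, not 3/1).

2,2

step 1: merge (P,S) at d=3; branch lengths P→3/2, S→3/2; new cluster PS
  updated: d(E,PS)=99/2, d(K,PS)=40, d(PS,Q)=53/2
step 2: merge (K,Q) at d=4; branch lengths K→2, Q→2; new cluster KQ
  updated: d(E,KQ)=69/2, d(KQ,PS)=133/4
step 3: merge (KQ,PS) at d=133/4; branch lengths KQ→117/8, PS→121/8; new cluster KPQS
  updated: d(E,KPQS)=42
step 4: merge (E,KPQS) at d=42; branch lengths E→21, KPQS→35/8; new cluster EKPQS
final tree: (E:21,((K:2,Q:2):117/8,(P:3/2,S:3/2):121/8):35/8)
total length: 497/8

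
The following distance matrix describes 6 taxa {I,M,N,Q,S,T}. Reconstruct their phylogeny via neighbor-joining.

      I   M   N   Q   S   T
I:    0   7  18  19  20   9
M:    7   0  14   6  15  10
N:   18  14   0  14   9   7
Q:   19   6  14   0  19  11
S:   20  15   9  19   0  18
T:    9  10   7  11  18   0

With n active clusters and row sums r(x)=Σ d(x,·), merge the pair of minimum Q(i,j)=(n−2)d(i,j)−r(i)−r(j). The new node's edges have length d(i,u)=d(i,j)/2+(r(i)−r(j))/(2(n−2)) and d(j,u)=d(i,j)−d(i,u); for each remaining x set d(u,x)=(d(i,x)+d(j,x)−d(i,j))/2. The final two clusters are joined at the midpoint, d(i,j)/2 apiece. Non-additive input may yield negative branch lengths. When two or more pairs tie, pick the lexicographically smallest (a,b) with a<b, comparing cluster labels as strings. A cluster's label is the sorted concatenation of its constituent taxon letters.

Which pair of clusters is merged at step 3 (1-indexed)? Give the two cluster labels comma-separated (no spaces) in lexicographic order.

iteration 1: select N,S (d=9, Q=-107); attach at lengths (17/8, 55/8); label the merged cluster NS
  updated: d(I,NS)=29/2, d(M,NS)=10, d(NS,Q)=12, d(NS,T)=8
iteration 2: select M,Q (d=6, Q=-63); attach at lengths (1/2, 11/2); label the merged cluster MQ
  updated: d(I,MQ)=10, d(MQ,NS)=8, d(MQ,T)=15/2
iteration 3: select I,T (d=9, Q=-40); attach at lengths (27/4, 9/4); label the merged cluster IT
  updated: d(IT,MQ)=17/4, d(IT,NS)=27/4
iteration 4: select IT,MQ (d=17/4, Q=-19); attach at lengths (3/2, 11/4); label the merged cluster IMQT
  updated: d(IMQT,NS)=21/4
iteration 5: select IMQT,NS (d=21/4); attach at lengths (21/8, 21/8); label the merged cluster IMNQST
final tree: (((I:27/4,T:9/4):3/2,(M:1/2,Q:11/2):11/4):21/8,(N:17/8,S:55/8):21/8)
total length: 67/2

I,T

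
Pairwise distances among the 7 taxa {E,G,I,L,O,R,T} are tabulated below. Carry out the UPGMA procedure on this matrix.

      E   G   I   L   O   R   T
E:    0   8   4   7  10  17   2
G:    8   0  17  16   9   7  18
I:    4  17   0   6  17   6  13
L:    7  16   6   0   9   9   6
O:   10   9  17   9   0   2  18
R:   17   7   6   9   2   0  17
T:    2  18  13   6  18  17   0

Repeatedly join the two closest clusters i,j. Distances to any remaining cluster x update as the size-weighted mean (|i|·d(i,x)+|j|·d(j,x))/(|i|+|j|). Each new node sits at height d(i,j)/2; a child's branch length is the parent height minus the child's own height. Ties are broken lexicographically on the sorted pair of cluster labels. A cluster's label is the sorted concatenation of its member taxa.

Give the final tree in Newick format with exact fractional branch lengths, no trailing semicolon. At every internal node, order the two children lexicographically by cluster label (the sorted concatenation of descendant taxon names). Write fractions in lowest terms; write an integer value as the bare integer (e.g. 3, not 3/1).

step 1: merge (E,T) at d=2; branch lengths E→1, T→1; new cluster ET
  updated: d(ET,G)=13, d(ET,I)=17/2, d(ET,L)=13/2, d(ET,O)=14, d(ET,R)=17
step 2: merge (O,R) at d=2; branch lengths O→1, R→1; new cluster OR
  updated: d(ET,OR)=31/2, d(G,OR)=8, d(I,OR)=23/2, d(L,OR)=9
step 3: merge (I,L) at d=6; branch lengths I→3, L→3; new cluster IL
  updated: d(ET,IL)=15/2, d(G,IL)=33/2, d(IL,OR)=41/4
step 4: merge (ET,IL) at d=15/2; branch lengths ET→11/4, IL→3/4; new cluster EILT
  updated: d(EILT,G)=59/4, d(EILT,OR)=103/8
step 5: merge (G,OR) at d=8; branch lengths G→4, OR→3; new cluster GOR
  updated: d(EILT,GOR)=27/2
step 6: merge (EILT,GOR) at d=27/2; branch lengths EILT→3, GOR→11/4; new cluster EGILORT
final tree: (((E:1,T:1):11/4,(I:3,L:3):3/4):3,(G:4,(O:1,R:1):3):11/4)
total length: 105/4

(((E:1,T:1):11/4,(I:3,L:3):3/4):3,(G:4,(O:1,R:1):3):11/4)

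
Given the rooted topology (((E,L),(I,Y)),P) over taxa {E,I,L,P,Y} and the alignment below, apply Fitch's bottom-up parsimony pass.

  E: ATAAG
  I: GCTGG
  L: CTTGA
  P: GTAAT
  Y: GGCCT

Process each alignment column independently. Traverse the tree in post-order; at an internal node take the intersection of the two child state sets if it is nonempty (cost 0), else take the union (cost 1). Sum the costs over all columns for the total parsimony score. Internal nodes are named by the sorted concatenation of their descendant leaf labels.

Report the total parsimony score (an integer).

site 0, node EL: E={A} ∪ L={C} → {A,C} (+1)
site 0, node IY: I={G} ∩ Y={G} → {G} (+0)
site 0, node EILY: EL={A,C} ∪ IY={G} → {A,C,G} (+1)
site 0, node EILPY: EILY={A,C,G} ∩ P={G} → {G} (+0)
site 1, node EL: E={T} ∩ L={T} → {T} (+0)
site 1, node IY: I={C} ∪ Y={G} → {C,G} (+1)
site 1, node EILY: EL={T} ∪ IY={C,G} → {C,G,T} (+1)
site 1, node EILPY: EILY={C,G,T} ∩ P={T} → {T} (+0)
site 2, node EL: E={A} ∪ L={T} → {A,T} (+1)
site 2, node IY: I={T} ∪ Y={C} → {C,T} (+1)
site 2, node EILY: EL={A,T} ∩ IY={C,T} → {T} (+0)
site 2, node EILPY: EILY={T} ∪ P={A} → {A,T} (+1)
site 3, node EL: E={A} ∪ L={G} → {A,G} (+1)
site 3, node IY: I={G} ∪ Y={C} → {C,G} (+1)
site 3, node EILY: EL={A,G} ∩ IY={C,G} → {G} (+0)
site 3, node EILPY: EILY={G} ∪ P={A} → {A,G} (+1)
site 4, node EL: E={G} ∪ L={A} → {A,G} (+1)
site 4, node IY: I={G} ∪ Y={T} → {G,T} (+1)
site 4, node EILY: EL={A,G} ∩ IY={G,T} → {G} (+0)
site 4, node EILPY: EILY={G} ∪ P={T} → {G,T} (+1)
per-site changes: [2, 2, 3, 3, 3]; total = 13

13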